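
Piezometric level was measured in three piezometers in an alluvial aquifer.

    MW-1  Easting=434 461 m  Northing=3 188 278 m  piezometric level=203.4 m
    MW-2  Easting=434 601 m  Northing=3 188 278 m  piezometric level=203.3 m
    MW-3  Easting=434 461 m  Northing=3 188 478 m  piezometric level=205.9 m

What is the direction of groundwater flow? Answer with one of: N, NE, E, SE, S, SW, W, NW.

S

∂h/∂x = (203.3 − 203.4) / (434601 − 434461) = -0.0007143
∂h/∂y = (205.9 − 203.4) / (3188478 − 3188278) = +0.01250
Flow = −∇h = (+0.0007143 east, -0.01250 north), which points south.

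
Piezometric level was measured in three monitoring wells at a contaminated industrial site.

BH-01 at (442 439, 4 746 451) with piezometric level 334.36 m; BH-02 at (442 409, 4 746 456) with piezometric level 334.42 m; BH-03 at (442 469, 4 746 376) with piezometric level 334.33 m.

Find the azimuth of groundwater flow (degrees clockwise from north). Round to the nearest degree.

Differences from BH-01: to BH-02 (Δx, Δy, Δh) = (-30, 5, +0.06); to BH-03 = (30, -75, -0.03).
Solve a·Δx + b·Δy = Δh: det = (-30)·(-75) − 30·5 = 2100.
∂h/∂x = [(+0.06)·(-75) − (-0.03)·5] / 2100 = -0.002071
∂h/∂y = [(-30)·(-0.03) − 30·(+0.06)] / 2100 = -0.0004286
Flow direction (−∇h) has components (+0.002071 E, +0.0004286 N).
Azimuth = atan2(E, N) = atan2(+0.002071, +0.0004286) = 78.3° ≈ 078°.

078°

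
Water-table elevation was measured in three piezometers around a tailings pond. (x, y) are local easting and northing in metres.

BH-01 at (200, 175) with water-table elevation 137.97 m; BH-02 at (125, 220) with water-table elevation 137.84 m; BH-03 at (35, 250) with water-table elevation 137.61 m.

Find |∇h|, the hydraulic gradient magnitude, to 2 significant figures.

Taking BH-01 as reference: BH-02−BH-01 = (-75, 45, -0.13); BH-03−BH-01 = (-165, 75, -0.36).
Solve a·Δx + b·Δy = Δh: det = (-75)·75 − (-165)·45 = 1800.
∂h/∂x = [(-0.13)·75 − (-0.36)·45] / 1800 = +0.003583
∂h/∂y = [(-75)·(-0.36) − (-165)·(-0.13)] / 1800 = +0.003083
|∇h| = √(0.003583² + 0.003083²) = 0.004727

0.0047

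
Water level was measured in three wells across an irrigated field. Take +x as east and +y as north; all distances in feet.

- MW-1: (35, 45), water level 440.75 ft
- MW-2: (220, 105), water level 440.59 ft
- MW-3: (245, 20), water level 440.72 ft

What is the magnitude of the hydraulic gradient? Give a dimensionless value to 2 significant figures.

Differences from MW-1: to MW-2 (Δx, Δy, Δh) = (185, 60, -0.16); to MW-3 = (210, -25, -0.03).
Solve a·Δx + b·Δy = Δh: det = 185·(-25) − 210·60 = -17225.
∂h/∂x = [(-0.16)·(-25) − (-0.03)·60] / -17225 = -0.0003367
∂h/∂y = [185·(-0.03) − 210·(-0.16)] / -17225 = -0.001628
|∇h| = √(-0.0003367² + -0.001628²) = 0.001662

0.0017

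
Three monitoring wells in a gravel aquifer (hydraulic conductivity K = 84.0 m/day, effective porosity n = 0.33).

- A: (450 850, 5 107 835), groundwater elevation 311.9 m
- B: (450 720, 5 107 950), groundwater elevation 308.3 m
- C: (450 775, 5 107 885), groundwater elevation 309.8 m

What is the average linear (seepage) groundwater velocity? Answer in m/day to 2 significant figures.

Three-point gradient (reference A): Δ to B = (-130, 115, -3.6), Δ to C = (-75, 50, -2.1).
∂h/∂x = +0.02894, ∂h/∂y = +0.001412 (det = 2125).
|∇h| = √(0.02894² + 0.001412²) = 0.02897
Seepage velocity v = K·i/n = 84.0 × 0.02897 / 0.33 = 7.374 m/day.

7.4 m/day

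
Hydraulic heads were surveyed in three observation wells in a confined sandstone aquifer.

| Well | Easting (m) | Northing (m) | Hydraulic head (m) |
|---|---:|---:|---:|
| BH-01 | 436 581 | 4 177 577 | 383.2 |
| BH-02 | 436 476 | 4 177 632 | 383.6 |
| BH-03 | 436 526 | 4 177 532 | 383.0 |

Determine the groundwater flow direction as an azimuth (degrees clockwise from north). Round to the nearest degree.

Taking BH-01 as reference: BH-02−BH-01 = (-105, 55, +0.4); BH-03−BH-01 = (-55, -45, -0.2).
Solve a·Δx + b·Δy = Δh: det = (-105)·(-45) − (-55)·55 = 7750.
∂h/∂x = [(+0.4)·(-45) − (-0.2)·55] / 7750 = -0.0009032
∂h/∂y = [(-105)·(-0.2) − (-55)·(+0.4)] / 7750 = +0.005548
Flow direction (−∇h) has components (+0.0009032 E, -0.005548 N).
Azimuth = atan2(E, N) = atan2(+0.0009032, -0.005548) = 170.8° ≈ 171°.

171°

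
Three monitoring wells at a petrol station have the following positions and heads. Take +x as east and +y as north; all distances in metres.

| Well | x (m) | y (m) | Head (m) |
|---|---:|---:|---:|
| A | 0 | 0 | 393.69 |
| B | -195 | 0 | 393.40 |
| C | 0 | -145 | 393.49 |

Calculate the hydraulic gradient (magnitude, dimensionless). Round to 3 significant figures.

0.00203

∂h/∂x = (393.40 − 393.69) / (-195 − 0) = +0.001487
∂h/∂y = (393.49 − 393.69) / (-145 − 0) = +0.001379
|∇h| = √(0.001487² + 0.001379²) = 0.002028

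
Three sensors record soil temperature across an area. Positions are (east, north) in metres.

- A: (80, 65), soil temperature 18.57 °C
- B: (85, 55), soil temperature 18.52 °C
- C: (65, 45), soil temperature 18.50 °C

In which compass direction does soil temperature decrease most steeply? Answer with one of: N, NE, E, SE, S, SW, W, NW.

Taking A as reference: B−A = (5, -10, -0.05); C−A = (-15, -20, -0.07).
Determinant of the coordinate differences = 5·(-20) − (-15)·(-10) = -250.
∂T/∂x = [(-0.05)·(-20) − (-0.07)·(-10)] / -250 = -0.001200
∂T/∂y = [5·(-0.07) − (-15)·(-0.05)] / -250 = +0.004400
Steepest decrease is along −∇f = (+0.001200 E, -0.004400 N) → south.

S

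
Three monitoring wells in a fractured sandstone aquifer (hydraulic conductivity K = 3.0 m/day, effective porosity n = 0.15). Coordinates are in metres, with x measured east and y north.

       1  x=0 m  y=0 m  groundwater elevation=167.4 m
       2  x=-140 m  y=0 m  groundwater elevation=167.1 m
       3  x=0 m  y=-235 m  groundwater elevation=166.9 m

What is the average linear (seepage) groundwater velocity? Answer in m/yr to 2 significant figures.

22 m/yr

∂h/∂x = (167.1 − 167.4) / (-140 − 0) = +0.002143
∂h/∂y = (166.9 − 167.4) / (-235 − 0) = +0.002128
|∇h| = √(0.002143² + 0.002128²) = 0.00302
Seepage velocity v = K·i/n = 3.0 × 0.00302 / 0.15 = 0.0604 m/day = 22.06 m/yr.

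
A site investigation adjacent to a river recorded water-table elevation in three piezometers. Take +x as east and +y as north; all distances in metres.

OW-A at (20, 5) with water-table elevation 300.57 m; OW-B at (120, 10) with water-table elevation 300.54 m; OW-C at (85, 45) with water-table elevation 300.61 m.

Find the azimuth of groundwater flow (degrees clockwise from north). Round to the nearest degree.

167°

With h = a·x + b·y + c and OW-A as origin, the differences give:
  100·a + 5·b = -0.03
  65·a + 40·b = +0.04
Eliminate b (×40 and ×5, subtract): 3675·a = -1.400 → a = ∂h/∂x = -0.0003810
Back-substitute: b = ∂h/∂y = +0.001619.
Flow direction (−∇h) has components (+0.0003810 E, -0.001619 N).
Azimuth = atan2(E, N) = atan2(+0.0003810, -0.001619) = 166.8° ≈ 167°.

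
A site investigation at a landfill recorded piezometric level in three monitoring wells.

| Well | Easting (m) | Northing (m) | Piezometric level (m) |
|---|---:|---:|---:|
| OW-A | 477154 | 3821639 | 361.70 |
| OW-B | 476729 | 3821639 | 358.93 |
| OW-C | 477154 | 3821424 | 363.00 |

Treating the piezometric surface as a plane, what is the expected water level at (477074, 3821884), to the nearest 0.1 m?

∂h/∂x = (358.93 − 361.70) / (476729 − 477154) = +0.006518
∂h/∂y = (363.00 − 361.70) / (3821424 − 3821639) = -0.006047
h(477074, 3821884) = 361.70 + (+0.006518)·(-80) + (-0.006047)·(245) = 361.70 -0.521 -1.481 = 359.697 m.

359.7 m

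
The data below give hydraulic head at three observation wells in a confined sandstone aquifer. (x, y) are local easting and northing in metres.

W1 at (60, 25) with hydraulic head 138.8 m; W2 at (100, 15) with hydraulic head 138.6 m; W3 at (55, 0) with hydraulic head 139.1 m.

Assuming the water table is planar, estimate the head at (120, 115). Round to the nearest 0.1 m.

Differences from W1: to W2 (Δx, Δy, Δh) = (40, -10, -0.2); to W3 = (-5, -25, +0.3).
Solve a·Δx + b·Δy = Δh: det = 40·(-25) − (-5)·(-10) = -1050.
∂h/∂x = [(-0.2)·(-25) − (+0.3)·(-10)] / -1050 = -0.007619
∂h/∂y = [40·(+0.3) − (-5)·(-0.2)] / -1050 = -0.01048
h(120, 115) = 138.8 + (-0.007619)·(60) + (-0.01048)·(90) = 138.8 -0.457 -0.943 = 137.400 m.

137.4 m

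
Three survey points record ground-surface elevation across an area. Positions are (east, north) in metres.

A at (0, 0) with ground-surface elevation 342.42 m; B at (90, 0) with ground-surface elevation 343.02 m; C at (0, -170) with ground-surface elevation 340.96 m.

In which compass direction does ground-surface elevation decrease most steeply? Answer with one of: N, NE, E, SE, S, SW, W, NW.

SW

∂z/∂x = (343.02 − 342.42) / (90 − 0) = +0.006667
∂z/∂y = (340.96 − 342.42) / (-170 − 0) = +0.008588
Steepest decrease is along −∇f = (-0.006667 E, -0.008588 N) → southwest.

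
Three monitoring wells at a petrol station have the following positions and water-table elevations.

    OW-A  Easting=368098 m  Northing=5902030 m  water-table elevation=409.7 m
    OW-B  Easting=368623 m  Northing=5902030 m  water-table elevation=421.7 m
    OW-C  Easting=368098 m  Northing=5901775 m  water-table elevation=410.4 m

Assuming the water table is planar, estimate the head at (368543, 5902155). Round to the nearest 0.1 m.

419.5 m

∂h/∂x = (421.7 − 409.7) / (368623 − 368098) = +0.02286
∂h/∂y = (410.4 − 409.7) / (5901775 − 5902030) = -0.002745
h(368543, 5902155) = 409.7 + (+0.02286)·(445) + (-0.002745)·(125) = 409.7 +10.171 -0.343 = 419.528 m.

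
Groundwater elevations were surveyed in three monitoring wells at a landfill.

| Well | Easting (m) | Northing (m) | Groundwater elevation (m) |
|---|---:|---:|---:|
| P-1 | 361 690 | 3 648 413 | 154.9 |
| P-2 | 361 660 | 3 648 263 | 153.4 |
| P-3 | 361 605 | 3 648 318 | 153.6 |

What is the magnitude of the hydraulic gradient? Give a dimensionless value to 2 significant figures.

Three-point gradient (reference P-1): Δ to P-2 = (-30, -150, -1.5), Δ to P-3 = (-85, -95, -1.3).
∂h/∂x = +0.005303, ∂h/∂y = +0.008939 (det = -9900).
|∇h| = √(0.005303² + 0.008939²) = 0.01039

0.010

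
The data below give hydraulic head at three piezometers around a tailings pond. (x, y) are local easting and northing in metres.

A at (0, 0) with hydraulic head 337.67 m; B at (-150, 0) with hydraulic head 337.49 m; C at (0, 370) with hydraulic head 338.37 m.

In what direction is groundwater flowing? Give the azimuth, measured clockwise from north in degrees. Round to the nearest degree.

∂h/∂x = (337.49 − 337.67) / (-150 − 0) = +0.001200
∂h/∂y = (338.37 − 337.67) / (370 − 0) = +0.001892
Flow direction (−∇h) has components (-0.001200 E, -0.001892 N).
Azimuth = atan2(E, N) = atan2(-0.001200, -0.001892) = 212.4° ≈ 212°.

212°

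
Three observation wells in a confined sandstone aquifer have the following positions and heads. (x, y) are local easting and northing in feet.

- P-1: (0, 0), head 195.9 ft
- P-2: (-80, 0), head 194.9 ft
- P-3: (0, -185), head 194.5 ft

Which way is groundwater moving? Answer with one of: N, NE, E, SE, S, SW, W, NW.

SW

∂h/∂x = (194.9 − 195.9) / (-80 − 0) = +0.01250
∂h/∂y = (194.5 − 195.9) / (-185 − 0) = +0.007568
Flow = −∇h = (-0.01250 east, -0.007568 north), which points southwest.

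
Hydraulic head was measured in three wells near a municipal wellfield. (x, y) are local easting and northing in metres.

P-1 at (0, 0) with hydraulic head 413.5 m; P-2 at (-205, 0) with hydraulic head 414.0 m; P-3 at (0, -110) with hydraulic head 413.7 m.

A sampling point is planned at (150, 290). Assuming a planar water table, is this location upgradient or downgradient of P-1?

downgradient

∂h/∂x = (414.0 − 413.5) / (-205 − 0) = -0.002439
∂h/∂y = (413.7 − 413.5) / (-110 − 0) = -0.001818
Head at (150, 290) = 413.5 + (-0.002439)·(150) + (-0.001818)·(290) = 412.61 m.
That is lower than the 413.5 m at P-1, so the point is downgradient.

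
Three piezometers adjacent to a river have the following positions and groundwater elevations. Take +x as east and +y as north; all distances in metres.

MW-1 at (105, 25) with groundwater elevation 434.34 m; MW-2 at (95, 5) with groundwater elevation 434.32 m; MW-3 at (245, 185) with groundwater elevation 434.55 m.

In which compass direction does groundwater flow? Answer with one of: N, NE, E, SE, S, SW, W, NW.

With h = a·x + b·y + c and MW-1 as origin, the differences give:
  (-10)·a + (-20)·b = -0.02
  140·a + 160·b = +0.21
Eliminate b (×160 and ×(-20), subtract): 1200·a = 1.000 → a = ∂h/∂x = +0.0008333
Back-substitute: b = ∂h/∂y = +0.0005833.
Flow = −∇h = (-0.0008333 east, -0.0005833 north), which points southwest.

SW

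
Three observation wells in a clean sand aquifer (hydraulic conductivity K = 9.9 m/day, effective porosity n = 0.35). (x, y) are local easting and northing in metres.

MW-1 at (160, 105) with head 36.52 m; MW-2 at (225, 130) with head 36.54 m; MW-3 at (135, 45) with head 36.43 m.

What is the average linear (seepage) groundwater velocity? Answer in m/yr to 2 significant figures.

With h = a·x + b·y + c and MW-1 as origin, the differences give:
  65·a + 25·b = +0.02
  (-25)·a + (-60)·b = -0.09
Eliminate b (×(-60) and ×25, subtract): -3275·a = 1.050 → a = ∂h/∂x = -0.0003206
Back-substitute: b = ∂h/∂y = +0.001634.
|∇h| = √(-0.0003206² + 0.001634²) = 0.001665
Seepage velocity v = K·i/n = 9.9 × 0.001665 / 0.35 = 0.0471 m/day = 17.2 m/yr.

17 m/yr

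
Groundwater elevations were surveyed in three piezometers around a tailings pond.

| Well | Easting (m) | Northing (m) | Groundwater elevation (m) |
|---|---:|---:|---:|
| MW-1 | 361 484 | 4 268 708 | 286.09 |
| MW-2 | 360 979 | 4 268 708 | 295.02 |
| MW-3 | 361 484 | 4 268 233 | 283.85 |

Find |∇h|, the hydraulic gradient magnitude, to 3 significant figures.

∂h/∂x = (295.02 − 286.09) / (360979 − 361484) = -0.01768
∂h/∂y = (283.85 − 286.09) / (4268233 − 4268708) = +0.004716
|∇h| = √(-0.01768² + 0.004716²) = 0.0183

0.0183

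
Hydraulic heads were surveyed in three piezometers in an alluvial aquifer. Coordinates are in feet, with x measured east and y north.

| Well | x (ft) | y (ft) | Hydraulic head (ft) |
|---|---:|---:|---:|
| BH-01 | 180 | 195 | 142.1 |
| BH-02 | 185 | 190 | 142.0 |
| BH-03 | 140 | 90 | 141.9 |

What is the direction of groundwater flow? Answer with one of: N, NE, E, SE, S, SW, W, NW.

SE

Differences from BH-01: to BH-02 (Δx, Δy, Δh) = (5, -5, -0.1); to BH-03 = (-40, -105, -0.2).
Determinant of the coordinate differences = 5·(-105) − (-40)·(-5) = -725.
∂h/∂x = [(-0.1)·(-105) − (-0.2)·(-5)] / -725 = -0.01310
∂h/∂y = [5·(-0.2) − (-40)·(-0.1)] / -725 = +0.006897
Flow = −∇h = (+0.01310 east, -0.006897 north), which points southeast.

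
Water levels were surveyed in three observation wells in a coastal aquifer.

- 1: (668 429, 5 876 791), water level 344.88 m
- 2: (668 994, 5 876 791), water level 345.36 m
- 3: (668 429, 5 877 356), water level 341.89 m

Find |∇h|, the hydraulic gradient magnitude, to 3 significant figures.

∂h/∂x = (345.36 − 344.88) / (668994 − 668429) = +0.0008496
∂h/∂y = (341.89 − 344.88) / (5877356 − 5876791) = -0.005292
|∇h| = √(0.0008496² + -0.005292²) = 0.00536

0.00536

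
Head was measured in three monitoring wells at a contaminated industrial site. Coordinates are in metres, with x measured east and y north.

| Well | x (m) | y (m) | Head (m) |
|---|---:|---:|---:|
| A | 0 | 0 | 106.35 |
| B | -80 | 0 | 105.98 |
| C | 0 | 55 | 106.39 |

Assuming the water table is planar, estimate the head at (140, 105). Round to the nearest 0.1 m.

∂h/∂x = (105.98 − 106.35) / (-80 − 0) = +0.004625
∂h/∂y = (106.39 − 106.35) / (55 − 0) = +0.0007273
h(140, 105) = 106.35 + (+0.004625)·(140) + (+0.0007273)·(105) = 106.35 +0.647 +0.076 = 107.074 m.

107.1 m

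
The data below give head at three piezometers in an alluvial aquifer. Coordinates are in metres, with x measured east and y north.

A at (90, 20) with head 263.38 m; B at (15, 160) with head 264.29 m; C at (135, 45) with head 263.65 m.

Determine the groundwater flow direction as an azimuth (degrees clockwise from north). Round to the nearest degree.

194°

Taking A as reference: B−A = (-75, 140, +0.91); C−A = (45, 25, +0.27).
Determinant of the coordinate differences = (-75)·25 − 45·140 = -8175.
∂h/∂x = [(+0.91)·25 − (+0.27)·140] / -8175 = +0.001841
∂h/∂y = [(-75)·(+0.27) − 45·(+0.91)] / -8175 = +0.007486
Flow direction (−∇h) has components (-0.001841 E, -0.007486 N).
Azimuth = atan2(E, N) = atan2(-0.001841, -0.007486) = 193.8° ≈ 194°.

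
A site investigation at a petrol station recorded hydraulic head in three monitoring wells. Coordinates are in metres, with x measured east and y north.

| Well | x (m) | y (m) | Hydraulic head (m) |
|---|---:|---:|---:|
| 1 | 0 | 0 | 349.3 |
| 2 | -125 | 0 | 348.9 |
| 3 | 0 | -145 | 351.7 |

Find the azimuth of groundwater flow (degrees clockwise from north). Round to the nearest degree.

∂h/∂x = (348.9 − 349.3) / (-125 − 0) = +0.003200
∂h/∂y = (351.7 − 349.3) / (-145 − 0) = -0.01655
Flow direction (−∇h) has components (-0.003200 E, +0.01655 N).
Azimuth = atan2(E, N) = atan2(-0.003200, +0.01655) = 349.1° ≈ 349°.

349°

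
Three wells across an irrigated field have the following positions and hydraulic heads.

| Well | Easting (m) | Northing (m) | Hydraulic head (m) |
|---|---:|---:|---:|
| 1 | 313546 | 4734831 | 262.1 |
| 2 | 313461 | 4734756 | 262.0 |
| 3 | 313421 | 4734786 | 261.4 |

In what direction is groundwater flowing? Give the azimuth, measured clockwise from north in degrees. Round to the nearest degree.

314°

Differences from 1: to 2 (Δx, Δy, Δh) = (-85, -75, -0.1); to 3 = (-125, -45, -0.7).
Determinant of the coordinate differences = (-85)·(-45) − (-125)·(-75) = -5550.
∂h/∂x = [(-0.1)·(-45) − (-0.7)·(-75)] / -5550 = +0.008649
∂h/∂y = [(-85)·(-0.7) − (-125)·(-0.1)] / -5550 = -0.008468
Flow direction (−∇h) has components (-0.008649 E, +0.008468 N).
Azimuth = atan2(E, N) = atan2(-0.008649, +0.008468) = 314.4° ≈ 314°.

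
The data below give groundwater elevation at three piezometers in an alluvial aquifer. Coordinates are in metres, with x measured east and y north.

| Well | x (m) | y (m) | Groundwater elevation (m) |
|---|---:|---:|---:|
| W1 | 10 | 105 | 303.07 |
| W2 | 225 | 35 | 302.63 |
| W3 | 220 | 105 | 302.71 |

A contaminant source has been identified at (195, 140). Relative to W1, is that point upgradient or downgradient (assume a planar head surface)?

Differences from W1: to W2 (Δx, Δy, Δh) = (215, -70, -0.44); to W3 = (210, 0, -0.36).
Determinant of the coordinate differences = 215·0 − 210·(-70) = 14700.
∂h/∂x = [(-0.44)·0 − (-0.36)·(-70)] / 14700 = -0.001714
∂h/∂y = [215·(-0.36) − 210·(-0.44)] / 14700 = +0.001020
Head at (195, 140) = 303.07 + (-0.001714)·(185) + (+0.001020)·(35) = 302.79 m.
That is lower than the 303.07 m at W1, so the point is downgradient.

downgradient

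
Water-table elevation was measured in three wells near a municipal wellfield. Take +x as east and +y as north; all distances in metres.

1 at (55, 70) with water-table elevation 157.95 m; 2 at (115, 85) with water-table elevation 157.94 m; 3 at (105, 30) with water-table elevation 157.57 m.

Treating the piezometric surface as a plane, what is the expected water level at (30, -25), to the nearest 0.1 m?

157.3 m

With h = a·x + b·y + c and 1 as origin, the differences give:
  60·a + 15·b = -0.01
  50·a + (-40)·b = -0.38
Eliminate b (×(-40) and ×15, subtract): -3150·a = 6.100 → a = ∂h/∂x = -0.001937
Back-substitute: b = ∂h/∂y = +0.007079.
h(30, -25) = 157.95 + (-0.001937)·(-25) + (+0.007079)·(-95) = 157.95 +0.048 -0.673 = 157.326 m.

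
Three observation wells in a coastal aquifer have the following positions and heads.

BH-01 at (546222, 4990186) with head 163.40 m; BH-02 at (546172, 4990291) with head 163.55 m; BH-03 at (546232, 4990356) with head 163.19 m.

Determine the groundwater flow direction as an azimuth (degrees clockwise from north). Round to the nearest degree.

079°

Taking BH-01 as reference: BH-02−BH-01 = (-50, 105, +0.15); BH-03−BH-01 = (10, 170, -0.21).
Determinant of the coordinate differences = (-50)·170 − 10·105 = -9550.
∂h/∂x = [(+0.15)·170 − (-0.21)·105] / -9550 = -0.004979
∂h/∂y = [(-50)·(-0.21) − 10·(+0.15)] / -9550 = -0.0009424
Flow direction (−∇h) has components (+0.004979 E, +0.0009424 N).
Azimuth = atan2(E, N) = atan2(+0.004979, +0.0009424) = 79.3° ≈ 079°.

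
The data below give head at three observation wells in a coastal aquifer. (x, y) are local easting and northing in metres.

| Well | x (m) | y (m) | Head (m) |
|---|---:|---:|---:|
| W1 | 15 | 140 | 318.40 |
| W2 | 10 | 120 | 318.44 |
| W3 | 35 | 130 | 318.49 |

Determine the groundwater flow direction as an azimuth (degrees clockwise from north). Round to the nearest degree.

With h = a·x + b·y + c and W1 as origin, the differences give:
  (-5)·a + (-20)·b = +0.04
  20·a + (-10)·b = +0.09
Eliminate b (×(-10) and ×(-20), subtract): 450·a = 1.400 → a = ∂h/∂x = +0.003111
Back-substitute: b = ∂h/∂y = -0.002778.
Flow direction (−∇h) has components (-0.003111 E, +0.002778 N).
Azimuth = atan2(E, N) = atan2(-0.003111, +0.002778) = 311.8° ≈ 312°.

312°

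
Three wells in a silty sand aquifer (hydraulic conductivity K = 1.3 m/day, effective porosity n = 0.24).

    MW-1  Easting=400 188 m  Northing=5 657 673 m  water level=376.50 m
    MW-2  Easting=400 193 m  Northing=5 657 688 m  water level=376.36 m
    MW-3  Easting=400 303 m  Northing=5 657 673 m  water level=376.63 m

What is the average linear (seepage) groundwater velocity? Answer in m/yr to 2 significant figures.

19 m/yr

Differences from MW-1: to MW-2 (Δx, Δy, Δh) = (5, 15, -0.14); to MW-3 = (115, 0, +0.13).
Determinant of the coordinate differences = 5·0 − 115·15 = -1725.
∂h/∂x = [(-0.14)·0 − (+0.13)·15] / -1725 = +0.001130
∂h/∂y = [5·(+0.13) − 115·(-0.14)] / -1725 = -0.009710
|∇h| = √(0.001130² + -0.009710²) = 0.009776
Seepage velocity v = K·i/n = 1.3 × 0.009776 / 0.24 = 0.05295 m/day = 19.34 m/yr.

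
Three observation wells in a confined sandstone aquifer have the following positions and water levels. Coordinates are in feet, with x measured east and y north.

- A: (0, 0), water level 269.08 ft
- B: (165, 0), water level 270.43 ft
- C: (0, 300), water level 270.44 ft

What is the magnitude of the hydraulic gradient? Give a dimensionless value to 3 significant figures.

∂h/∂x = (270.43 − 269.08) / (165 − 0) = +0.008182
∂h/∂y = (270.44 − 269.08) / (300 − 0) = +0.004533
|∇h| = √(0.008182² + 0.004533²) = 0.009354

0.00935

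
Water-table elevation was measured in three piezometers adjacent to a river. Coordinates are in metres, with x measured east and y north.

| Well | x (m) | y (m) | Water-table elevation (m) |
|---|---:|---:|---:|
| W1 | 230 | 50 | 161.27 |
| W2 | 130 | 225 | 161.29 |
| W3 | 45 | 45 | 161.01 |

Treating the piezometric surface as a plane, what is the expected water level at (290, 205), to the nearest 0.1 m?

With h = a·x + b·y + c and W1 as origin, the differences give:
  (-100)·a + 175·b = +0.02
  (-185)·a + (-5)·b = -0.26
Eliminate b (×(-5) and ×175, subtract): 32875·a = 45.400 → a = ∂h/∂x = +0.001381
Back-substitute: b = ∂h/∂y = +0.0009034.
h(290, 205) = 161.27 + (+0.001381)·(60) + (+0.0009034)·(155) = 161.27 +0.083 +0.140 = 161.493 m.

161.5 m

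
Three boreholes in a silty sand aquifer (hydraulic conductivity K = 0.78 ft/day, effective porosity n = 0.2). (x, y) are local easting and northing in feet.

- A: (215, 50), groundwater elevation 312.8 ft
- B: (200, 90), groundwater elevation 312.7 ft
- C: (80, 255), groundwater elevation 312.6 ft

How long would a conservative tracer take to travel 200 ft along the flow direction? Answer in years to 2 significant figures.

Taking A as reference: B−A = (-15, 40, -0.1); C−A = (-135, 205, -0.2).
Determinant of the coordinate differences = (-15)·205 − (-135)·40 = 2325.
∂h/∂x = [(-0.1)·205 − (-0.2)·40] / 2325 = -0.005376
∂h/∂y = [(-15)·(-0.2) − (-135)·(-0.1)] / 2325 = -0.004516
|∇h| = √(-0.005376² + -0.004516²) = 0.007021
Seepage velocity v = K·i/n = 0.78 × 0.007021 / 0.2 = 0.02738 ft/day.
t = 200 / 0.02738 = 7305 days = 20 years.

20 years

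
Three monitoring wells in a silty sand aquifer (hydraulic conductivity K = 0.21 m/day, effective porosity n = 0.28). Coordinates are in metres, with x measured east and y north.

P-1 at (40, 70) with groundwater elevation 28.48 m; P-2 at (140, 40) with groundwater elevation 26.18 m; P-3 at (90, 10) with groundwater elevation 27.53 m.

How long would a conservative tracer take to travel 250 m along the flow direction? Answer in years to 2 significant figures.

37 years

With h = a·x + b·y + c and P-1 as origin, the differences give:
  100·a + (-30)·b = -2.30
  50·a + (-60)·b = -0.95
Eliminate b (×(-60) and ×(-30), subtract): -4500·a = 109.500 → a = ∂h/∂x = -0.02433
Back-substitute: b = ∂h/∂y = -0.004444.
|∇h| = √(-0.02433² + -0.004444²) = 0.02473
Seepage velocity v = K·i/n = 0.21 × 0.02473 / 0.28 = 0.01855 m/day.
t = 250 / 0.01855 = 1.348e+04 days = 36.9 years.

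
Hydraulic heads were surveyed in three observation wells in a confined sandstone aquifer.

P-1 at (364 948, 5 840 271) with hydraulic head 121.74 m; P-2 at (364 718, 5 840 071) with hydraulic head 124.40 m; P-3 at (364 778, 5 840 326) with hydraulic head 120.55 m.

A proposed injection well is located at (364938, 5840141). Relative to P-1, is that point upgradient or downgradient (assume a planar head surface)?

upgradient

Taking P-1 as reference: P-2−P-1 = (-230, -200, +2.66); P-3−P-1 = (-170, 55, -1.19).
Determinant of the coordinate differences = (-230)·55 − (-170)·(-200) = -46650.
∂h/∂x = [(+2.66)·55 − (-1.19)·(-200)] / -46650 = +0.001966
∂h/∂y = [(-230)·(-1.19) − (-170)·(+2.66)] / -46650 = -0.01556
Head at (364938, 5840141) = 121.74 + (+0.001966)·(-10) + (-0.01556)·(-130) = 123.74 m.
That is higher than the 121.74 m at P-1, so the point is upgradient.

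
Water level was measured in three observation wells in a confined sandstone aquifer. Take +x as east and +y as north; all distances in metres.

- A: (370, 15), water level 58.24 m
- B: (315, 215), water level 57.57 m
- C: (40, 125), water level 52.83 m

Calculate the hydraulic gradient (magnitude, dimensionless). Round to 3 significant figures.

0.0169

Taking A as reference: B−A = (-55, 200, -0.67); C−A = (-330, 110, -5.41).
Determinant of the coordinate differences = (-55)·110 − (-330)·200 = 59950.
∂h/∂x = [(-0.67)·110 − (-5.41)·200] / 59950 = +0.01682
∂h/∂y = [(-55)·(-5.41) − (-330)·(-0.67)] / 59950 = +0.001275
|∇h| = √(0.01682² + 0.001275²) = 0.01687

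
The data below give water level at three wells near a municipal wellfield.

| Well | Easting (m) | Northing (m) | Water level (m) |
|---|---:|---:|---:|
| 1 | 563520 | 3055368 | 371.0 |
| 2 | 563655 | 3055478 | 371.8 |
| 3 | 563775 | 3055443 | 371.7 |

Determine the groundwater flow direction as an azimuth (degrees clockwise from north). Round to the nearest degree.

189°

With h = a·x + b·y + c and 1 as origin, the differences give:
  135·a + 110·b = +0.8
  255·a + 75·b = +0.7
Eliminate b (×75 and ×110, subtract): -17925·a = -17.00 → a = ∂h/∂x = +0.0009484
Back-substitute: b = ∂h/∂y = +0.006109.
Flow direction (−∇h) has components (-0.0009484 E, -0.006109 N).
Azimuth = atan2(E, N) = atan2(-0.0009484, -0.006109) = 188.8° ≈ 189°.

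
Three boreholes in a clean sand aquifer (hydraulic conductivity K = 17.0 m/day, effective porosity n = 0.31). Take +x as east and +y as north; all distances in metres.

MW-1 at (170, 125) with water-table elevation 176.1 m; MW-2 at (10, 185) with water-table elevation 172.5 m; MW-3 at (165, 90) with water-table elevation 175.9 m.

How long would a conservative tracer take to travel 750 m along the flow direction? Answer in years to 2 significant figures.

Taking MW-1 as reference: MW-2−MW-1 = (-160, 60, -3.6); MW-3−MW-1 = (-5, -35, -0.2).
Determinant of the coordinate differences = (-160)·(-35) − (-5)·60 = 5900.
∂h/∂x = [(-3.6)·(-35) − (-0.2)·60] / 5900 = +0.02339
∂h/∂y = [(-160)·(-0.2) − (-5)·(-3.6)] / 5900 = +0.002373
|∇h| = √(0.02339² + 0.002373²) = 0.02351
Seepage velocity v = K·i/n = 17.0 × 0.02351 / 0.31 = 1.289 m/day.
t = 750 / 1.289 = 581.8 days = 1.59 years.

1.6 years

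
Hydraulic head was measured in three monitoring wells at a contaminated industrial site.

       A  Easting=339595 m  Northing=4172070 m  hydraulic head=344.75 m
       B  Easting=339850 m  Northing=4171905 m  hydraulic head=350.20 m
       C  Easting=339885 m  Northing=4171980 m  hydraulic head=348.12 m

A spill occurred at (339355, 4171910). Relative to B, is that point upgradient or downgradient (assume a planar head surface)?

With h = a·x + b·y + c and A as origin, the differences give:
  255·a + (-165)·b = +5.45
  290·a + (-90)·b = +3.37
Eliminate b (×(-90) and ×(-165), subtract): 24900·a = 65.550 → a = ∂h/∂x = +0.002633
Back-substitute: b = ∂h/∂y = -0.02896.
Head at (339355, 4171910) = 344.75 + (+0.002633)·(-240) + (-0.02896)·(-160) = 348.75 m.
That is lower than the 350.20 m at B, so the point is downgradient.

downgradient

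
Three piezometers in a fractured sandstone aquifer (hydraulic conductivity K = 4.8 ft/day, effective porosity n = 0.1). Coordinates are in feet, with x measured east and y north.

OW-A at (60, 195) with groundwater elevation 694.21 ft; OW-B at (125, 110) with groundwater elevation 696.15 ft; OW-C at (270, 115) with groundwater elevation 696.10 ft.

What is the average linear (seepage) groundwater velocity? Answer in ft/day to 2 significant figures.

1.1 ft/day

Three-point gradient (reference OW-A): Δ to OW-B = (65, -85, +1.94), Δ to OW-C = (210, -80, +1.89).
∂h/∂x = +0.0004308, ∂h/∂y = -0.02249 (det = 12650).
|∇h| = √(0.0004308² + -0.02249²) = 0.02249
Seepage velocity v = K·i/n = 4.8 × 0.02249 / 0.1 = 1.08 ft/day.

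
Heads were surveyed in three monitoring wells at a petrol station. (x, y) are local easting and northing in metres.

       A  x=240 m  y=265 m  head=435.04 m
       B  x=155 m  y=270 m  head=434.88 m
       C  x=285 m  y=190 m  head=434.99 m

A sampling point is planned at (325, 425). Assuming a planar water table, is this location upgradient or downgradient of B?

Taking A as reference: B−A = (-85, 5, -0.16); C−A = (45, -75, -0.05).
Determinant of the coordinate differences = (-85)·(-75) − 45·5 = 6150.
∂h/∂x = [(-0.16)·(-75) − (-0.05)·5] / 6150 = +0.001992
∂h/∂y = [(-85)·(-0.05) − 45·(-0.16)] / 6150 = +0.001862
Head at (325, 425) = 435.04 + (+0.001992)·(85) + (+0.001862)·(160) = 435.51 m.
That is higher than the 434.88 m at B, so the point is upgradient.

upgradient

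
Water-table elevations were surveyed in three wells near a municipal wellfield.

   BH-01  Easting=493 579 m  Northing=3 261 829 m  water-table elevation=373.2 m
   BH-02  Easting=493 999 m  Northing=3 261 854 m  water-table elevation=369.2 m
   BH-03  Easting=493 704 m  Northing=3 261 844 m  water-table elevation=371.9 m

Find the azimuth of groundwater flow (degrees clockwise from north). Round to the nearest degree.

With h = a·x + b·y + c and BH-01 as origin, the differences give:
  420·a + 25·b = -4.0
  125·a + 15·b = -1.3
Eliminate b (×15 and ×25, subtract): 3175·a = -27.50 → a = ∂h/∂x = -0.008661
Back-substitute: b = ∂h/∂y = -0.01449.
Flow direction (−∇h) has components (+0.008661 E, +0.01449 N).
Azimuth = atan2(E, N) = atan2(+0.008661, +0.01449) = 30.9° ≈ 031°.

031°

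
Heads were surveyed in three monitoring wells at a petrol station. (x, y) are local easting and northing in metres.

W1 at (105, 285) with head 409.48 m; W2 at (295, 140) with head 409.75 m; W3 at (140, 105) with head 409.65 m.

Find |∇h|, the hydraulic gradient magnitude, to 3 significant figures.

0.00114

Taking W1 as reference: W2−W1 = (190, -145, +0.27); W3−W1 = (35, -180, +0.17).
Determinant of the coordinate differences = 190·(-180) − 35·(-145) = -29125.
∂h/∂x = [(+0.27)·(-180) − (+0.17)·(-145)] / -29125 = +0.0008223
∂h/∂y = [190·(+0.17) − 35·(+0.27)] / -29125 = -0.0007845
|∇h| = √(0.0008223² + -0.0007845²) = 0.001136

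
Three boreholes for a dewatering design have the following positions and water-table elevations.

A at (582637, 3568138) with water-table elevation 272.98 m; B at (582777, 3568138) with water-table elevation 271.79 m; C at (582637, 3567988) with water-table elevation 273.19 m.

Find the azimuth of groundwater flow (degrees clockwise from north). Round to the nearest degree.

∂h/∂x = (271.79 − 272.98) / (582777 − 582637) = -0.008500
∂h/∂y = (273.19 − 272.98) / (3567988 − 3568138) = -0.001400
Flow direction (−∇h) has components (+0.008500 E, +0.001400 N).
Azimuth = atan2(E, N) = atan2(+0.008500, +0.001400) = 80.6° ≈ 081°.

081°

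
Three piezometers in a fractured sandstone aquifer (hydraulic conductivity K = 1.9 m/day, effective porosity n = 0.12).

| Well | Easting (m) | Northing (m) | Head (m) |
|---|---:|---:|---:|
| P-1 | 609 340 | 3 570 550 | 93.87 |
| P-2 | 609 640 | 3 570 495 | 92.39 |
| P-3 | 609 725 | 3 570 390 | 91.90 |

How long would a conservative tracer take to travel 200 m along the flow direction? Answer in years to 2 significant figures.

7.1 years

With h = a·x + b·y + c and P-1 as origin, the differences give:
  300·a + (-55)·b = -1.48
  385·a + (-160)·b = -1.97
Eliminate b (×(-160) and ×(-55), subtract): -26825·a = 128.450 → a = ∂h/∂x = -0.004788
Back-substitute: b = ∂h/∂y = +0.0007903.
|∇h| = √(-0.004788² + 0.0007903²) = 0.004853
Seepage velocity v = K·i/n = 1.9 × 0.004853 / 0.12 = 0.07684 m/day.
t = 200 / 0.07684 = 2603 days = 7.13 years.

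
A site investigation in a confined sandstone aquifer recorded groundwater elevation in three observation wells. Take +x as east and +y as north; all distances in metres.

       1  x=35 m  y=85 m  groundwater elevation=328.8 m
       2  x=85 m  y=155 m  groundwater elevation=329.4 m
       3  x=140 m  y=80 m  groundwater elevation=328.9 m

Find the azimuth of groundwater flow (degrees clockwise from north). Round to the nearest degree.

190°

Differences from 1: to 2 (Δx, Δy, Δh) = (50, 70, +0.6); to 3 = (105, -5, +0.1).
Determinant of the coordinate differences = 50·(-5) − 105·70 = -7600.
∂h/∂x = [(+0.6)·(-5) − (+0.1)·70] / -7600 = +0.001316
∂h/∂y = [50·(+0.1) − 105·(+0.6)] / -7600 = +0.007632
Flow direction (−∇h) has components (-0.001316 E, -0.007632 N).
Azimuth = atan2(E, N) = atan2(-0.001316, -0.007632) = 189.8° ≈ 190°.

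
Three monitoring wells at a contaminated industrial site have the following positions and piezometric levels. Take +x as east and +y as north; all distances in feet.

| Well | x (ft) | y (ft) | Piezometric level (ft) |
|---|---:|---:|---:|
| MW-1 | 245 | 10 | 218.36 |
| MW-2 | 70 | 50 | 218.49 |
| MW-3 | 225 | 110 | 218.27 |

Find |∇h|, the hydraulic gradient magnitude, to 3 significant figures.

0.00148

Differences from MW-1: to MW-2 (Δx, Δy, Δh) = (-175, 40, +0.13); to MW-3 = (-20, 100, -0.09).
Determinant of the coordinate differences = (-175)·100 − (-20)·40 = -16700.
∂h/∂x = [(+0.13)·100 − (-0.09)·40] / -16700 = -0.0009940
∂h/∂y = [(-175)·(-0.09) − (-20)·(+0.13)] / -16700 = -0.001099
|∇h| = √(-0.0009940² + -0.001099²) = 0.001482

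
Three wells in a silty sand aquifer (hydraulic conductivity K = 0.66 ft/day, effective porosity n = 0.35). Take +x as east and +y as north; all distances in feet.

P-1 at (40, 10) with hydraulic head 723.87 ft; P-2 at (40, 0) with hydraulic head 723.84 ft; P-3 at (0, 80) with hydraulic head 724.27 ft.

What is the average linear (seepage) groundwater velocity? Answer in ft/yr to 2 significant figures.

Taking P-1 as reference: P-2−P-1 = (0, -10, -0.03); P-3−P-1 = (-40, 70, +0.40).
Solve a·Δx + b·Δy = Δh: det = 0·70 − (-40)·(-10) = -400.
∂h/∂x = [(-0.03)·70 − (+0.40)·(-10)] / -400 = -0.004750
∂h/∂y = [0·(+0.40) − (-40)·(-0.03)] / -400 = +0.003000
|∇h| = √(-0.004750² + 0.003000²) = 0.005618
Seepage velocity v = K·i/n = 0.66 × 0.005618 / 0.35 = 0.01059 ft/day = 3.868 ft/yr.

3.9 ft/yr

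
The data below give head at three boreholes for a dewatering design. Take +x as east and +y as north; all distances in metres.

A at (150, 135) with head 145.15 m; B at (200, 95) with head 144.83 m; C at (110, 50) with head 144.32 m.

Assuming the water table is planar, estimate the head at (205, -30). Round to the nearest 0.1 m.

With h = a·x + b·y + c and A as origin, the differences give:
  50·a + (-40)·b = -0.32
  (-40)·a + (-85)·b = -0.83
Eliminate b (×(-85) and ×(-40), subtract): -5850·a = -6.000 → a = ∂h/∂x = +0.001026
Back-substitute: b = ∂h/∂y = +0.009282.
h(205, -30) = 145.15 + (+0.001026)·(55) + (+0.009282)·(-165) = 145.15 +0.056 -1.532 = 143.675 m.

143.7 m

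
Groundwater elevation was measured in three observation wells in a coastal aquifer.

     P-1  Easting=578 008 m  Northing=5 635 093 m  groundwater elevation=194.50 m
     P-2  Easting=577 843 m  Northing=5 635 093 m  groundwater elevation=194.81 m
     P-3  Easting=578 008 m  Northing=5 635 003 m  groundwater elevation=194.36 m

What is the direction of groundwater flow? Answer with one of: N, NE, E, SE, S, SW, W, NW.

∂h/∂x = (194.81 − 194.50) / (577843 − 578008) = -0.001879
∂h/∂y = (194.36 − 194.50) / (5635003 − 5635093) = +0.001556
Flow = −∇h = (+0.001879 east, -0.001556 north), which points southeast.

SE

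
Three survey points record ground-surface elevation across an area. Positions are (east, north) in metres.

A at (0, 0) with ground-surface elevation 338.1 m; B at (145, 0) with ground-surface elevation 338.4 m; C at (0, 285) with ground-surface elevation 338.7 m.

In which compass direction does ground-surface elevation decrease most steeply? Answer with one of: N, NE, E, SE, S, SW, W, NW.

∂z/∂x = (338.4 − 338.1) / (145 − 0) = +0.002069
∂z/∂y = (338.7 − 338.1) / (285 − 0) = +0.002105
Steepest decrease is along −∇f = (-0.002069 E, -0.002105 N) → southwest.

SW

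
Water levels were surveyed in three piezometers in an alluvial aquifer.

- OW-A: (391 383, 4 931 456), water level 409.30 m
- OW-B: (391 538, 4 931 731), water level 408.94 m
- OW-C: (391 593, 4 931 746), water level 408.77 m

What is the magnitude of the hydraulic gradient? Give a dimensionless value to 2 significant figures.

0.0033

With h = a·x + b·y + c and OW-A as origin, the differences give:
  155·a + 275·b = -0.36
  210·a + 290·b = -0.53
Eliminate b (×290 and ×275, subtract): -12800·a = 41.350 → a = ∂h/∂x = -0.003230
Back-substitute: b = ∂h/∂y = +0.0005117.
|∇h| = √(-0.003230² + 0.0005117²) = 0.00327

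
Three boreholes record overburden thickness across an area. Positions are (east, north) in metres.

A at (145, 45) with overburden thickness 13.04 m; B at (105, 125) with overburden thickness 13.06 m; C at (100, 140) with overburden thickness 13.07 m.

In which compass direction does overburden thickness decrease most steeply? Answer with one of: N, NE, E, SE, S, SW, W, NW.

Three-point gradient (reference A): Δ to B = (-40, 80, +0.02), Δ to C = (-45, 95, +0.03).
∂d/∂x = +0.002500, ∂d/∂y = +0.001500 (det = -200).
Steepest decrease is along −∇f = (-0.002500 E, -0.001500 N) → southwest.

SW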